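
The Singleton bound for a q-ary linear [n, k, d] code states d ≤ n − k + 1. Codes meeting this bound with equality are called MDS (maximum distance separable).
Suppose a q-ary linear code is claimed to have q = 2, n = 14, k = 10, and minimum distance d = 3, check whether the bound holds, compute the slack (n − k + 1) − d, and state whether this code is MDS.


Singleton RHS = n − k + 1 = 5, slack = 2, bound satisfied, not MDS.

Singleton bound: d ≤ n − k + 1.
Here n = 14, k = 10, so n − k + 1 = 5.
Given d = 3, check d ≤ 5: YES.
Slack = (n − k + 1) − d = 2.
The code is NOT MDS (slack = 2 > 0).
Description: the claimed parameters are [14, 10, 3]_2; such a code would be non-MDS.


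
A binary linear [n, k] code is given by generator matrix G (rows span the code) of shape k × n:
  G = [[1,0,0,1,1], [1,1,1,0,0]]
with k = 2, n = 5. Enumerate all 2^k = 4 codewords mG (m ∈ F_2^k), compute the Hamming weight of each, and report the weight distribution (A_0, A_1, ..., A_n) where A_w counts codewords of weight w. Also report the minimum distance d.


Weight distribution: A_0 = 1, A_3 = 2, A_4 = 1. Minimum distance d = 3.

Enumerate all 2^2 = 4 messages m ∈ F_2^2.
For each, compute codeword c = mG in F_2^5, then tally its weight.
  m = 00 → c = 00000, weight = 0.
  m = 10 → c = 10011, weight = 3.
  m = 01 → c = 11100, weight = 3.
  m = 11 → c = 01111, weight = 4.
Tally weights:
  weight 0: 1 codewords.
  weight 3: 2 codewords.
  weight 4: 1 codewords.
Minimum distance d = smallest w > 0 with A_w > 0 = 3.
Sanity: Σ A_w = 4 = 2^2 = 4 ✓.


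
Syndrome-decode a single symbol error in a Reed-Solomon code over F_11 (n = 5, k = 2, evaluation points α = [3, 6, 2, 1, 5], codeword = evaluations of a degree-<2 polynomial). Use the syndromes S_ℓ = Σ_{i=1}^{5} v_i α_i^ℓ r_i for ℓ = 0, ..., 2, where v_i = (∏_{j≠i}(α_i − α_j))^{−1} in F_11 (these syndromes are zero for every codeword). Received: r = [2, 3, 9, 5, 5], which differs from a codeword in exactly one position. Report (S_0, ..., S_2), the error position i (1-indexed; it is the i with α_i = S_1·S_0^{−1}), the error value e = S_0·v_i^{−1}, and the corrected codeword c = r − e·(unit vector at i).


S = (8, 7, 2), error at position 5, error magnitude e = 6, c = [2, 3, 9, 5, 10].

Step 1: column multipliers v_i = (∏_{j≠i}(α_i − α_j))^{−1} mod 11.
  i = 1 (α = 3): (3−6)(3−2)(3−1)(3−5) = (−3)·1·2·(−2) = 12 ≡ 1, so v_1 = 1^{−1} = 1 (mod 11).
  i = 2 (α = 6): (6−3)(6−2)(6−1)(6−5) = 3·4·5·1 = 60 ≡ 5, so v_2 = 5^{−1} = 9 (mod 11).
  i = 3 (α = 2): (2−3)(2−6)(2−1)(2−5) = (−1)·(−4)·1·(−3) = −12 ≡ 10, so v_3 = 10^{−1} = 10 (mod 11).
  i = 4 (α = 1): (1−3)(1−6)(1−2)(1−5) = (−2)·(−5)·(−1)·(−4) = 40 ≡ 7, so v_4 = 7^{−1} = 8 (mod 11).
  i = 5 (α = 5): (5−3)(5−6)(5−2)(5−1) = 2·(−1)·3·4 = −24 ≡ 9, so v_5 = 9^{−1} = 5 (mod 11).
  v = [1, 9, 10, 8, 5].
Step 2: syndromes of r = [2, 3, 9, 5, 5] (all sums mod 11).
  S_0 = Σ v_i r_i = 1·2 + 9·3 + 10·9 + 8·5 + 5·5 = 184 ≡ 8.
  S_1 = Σ v_i α_i r_i = 1·3·2 + 9·6·3 + 10·2·9 + 8·1·5 + 5·5·5 = 513 ≡ 7.
  α_i^2 mod 11 = [9, 3, 4, 1, 3].
  S_2 = Σ v_i α_i^2 r_i = 1·9·2 + 9·3·3 + 10·4·9 + 8·1·5 + 5·3·5 = 574 ≡ 2.
  S = (8, 7, 2) ≠ 0, so r is not a codeword (an error is present).
Step 3: locate the error. For a single error e at position i, S_ℓ = v_i·e·α_i^ℓ, so α_err = S_1/S_0.
  S_0^{−1} = 8^{−1} = 7 (mod 11), so α_err = 7·7 = 49 ≡ 5 = α_5. Error position i = 5.
  Consistency check: S_2/S_1 = 2·8 = 16 ≡ 5 = α_err ✓ (single-error assumption holds).
Step 4: error magnitude e = S_0/v_5 = S_0·∏_{j≠5}(α_5 − α_j) = 8·9 = 72 ≡ 6 (mod 11).
Step 5: correct position 5: c_5 = r_5 − e = 5 − 6 ≡ 10 (mod 11). Hence c = [2, 3, 9, 5, 10].
  Check: interpolating c through the α_i gives m(x) = 1 + 4·x (degree < 2) with m(α_i) = c_i for every i, so c is indeed a codeword.


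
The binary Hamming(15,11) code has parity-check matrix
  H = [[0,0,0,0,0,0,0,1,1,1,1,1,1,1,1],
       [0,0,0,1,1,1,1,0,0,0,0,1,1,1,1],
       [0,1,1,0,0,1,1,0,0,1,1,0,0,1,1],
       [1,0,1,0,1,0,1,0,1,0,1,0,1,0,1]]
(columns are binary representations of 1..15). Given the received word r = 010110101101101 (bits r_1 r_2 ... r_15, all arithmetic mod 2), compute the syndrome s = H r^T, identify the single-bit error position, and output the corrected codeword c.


s = (1, 0, 0, 1)^T, error position = 9, corrected codeword c = 010110100101101

Compute s = H r^T mod 2 one row at a time:
  s_1 = 0 + 1 + 1 + 0 + 1 + 1 + 0 + 1 = 5 ≡ 1 (mod 2).
  s_2 = 1 + 1 + 0 + 1 + 1 + 1 + 0 + 1 = 6 ≡ 0 (mod 2).
  s_3 = 1 + 0 + 0 + 1 + 1 + 0 + 0 + 1 = 4 ≡ 0 (mod 2).
  s_4 = 0 + 0 + 1 + 1 + 1 + 0 + 1 + 1 = 5 ≡ 1 (mod 2).
s = (1, 0, 0, 1)^T — this equals column 9 of H (binary 1001), so error is at position 9.
Correct: flip bit 9 of r = 010110101101101 to get c = 010110100101101.


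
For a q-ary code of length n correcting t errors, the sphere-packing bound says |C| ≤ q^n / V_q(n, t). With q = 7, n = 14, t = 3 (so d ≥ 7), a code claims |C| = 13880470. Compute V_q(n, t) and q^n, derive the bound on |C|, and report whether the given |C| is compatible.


V_q(n, t) = 81985, q^n = 678223072849, Hamming bound = 8272526, |C| = 13880470 > bound (violated).

Step 1: Compute V_q(n, t) = Σ_{j=0}^3 C(n, j) (q−1)^j.
  j = 0: C(14,0)·(6)^0 = 1·1 = 1.
  j = 1: C(14,1)·(6)^1 = 14·6 = 84.
  j = 2: C(14,2)·(6)^2 = 91·36 = 3276.
  j = 3: C(14,3)·(6)^3 = 364·216 = 78624.
  V_q(n, t) = 1 + 84 + 3276 + 78624 = 81985.
Step 2: q^n = 7^14 = 678223072849.
Step 3: Hamming bound ⌊q^n / V_q(n,t)⌋ = ⌊678223072849/81985⌋ = 8272526.
Step 4: Compare |C| = 13880470 to 8272526: violated.
The claimed |C| lies above the Hamming bound, so no 7-ary code of length 14 with d ≥ 7 can have 13880470 codewords.


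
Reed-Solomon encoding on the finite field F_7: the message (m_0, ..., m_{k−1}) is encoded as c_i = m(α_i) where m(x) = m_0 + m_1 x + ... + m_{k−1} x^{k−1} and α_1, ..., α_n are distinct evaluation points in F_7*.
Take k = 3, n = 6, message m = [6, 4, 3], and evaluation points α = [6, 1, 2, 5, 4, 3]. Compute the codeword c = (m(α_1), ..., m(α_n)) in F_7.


c = [5, 6, 5, 3, 0, 3]

Message polynomial: m(x) = 6 + 4·x + 3·x^2 (mod 7).
For each evaluation point α_i, compute m(α_i) mod 7:
  α_1 = 6: Horner steps 3 → 1 → 5, so m(6) = 5.
  α_2 = 1: Horner steps 3 → 0 → 6, so m(1) = 6.
  α_3 = 2: Horner steps 3 → 3 → 5, so m(2) = 5.
  α_4 = 5: Horner steps 3 → 5 → 3, so m(5) = 3.
  α_5 = 4: Horner steps 3 → 2 → 0, so m(4) = 0.
  α_6 = 3: Horner steps 3 → 6 → 3, so m(3) = 3.
Codeword c = [5, 6, 5, 3, 0, 3] ∈ F_7^6.


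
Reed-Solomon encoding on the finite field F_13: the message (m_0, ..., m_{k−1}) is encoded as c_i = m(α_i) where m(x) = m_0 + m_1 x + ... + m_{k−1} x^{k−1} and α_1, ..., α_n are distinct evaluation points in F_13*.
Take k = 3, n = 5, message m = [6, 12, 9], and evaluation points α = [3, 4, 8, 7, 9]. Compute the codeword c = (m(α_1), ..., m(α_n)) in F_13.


c = [6, 3, 2, 11, 11]

Message polynomial: m(x) = 6 + 12·x + 9·x^2 (mod 13).
For each evaluation point α_i, compute m(α_i) mod 13:
  α_1 = 3: Horner steps 9 → 0 → 6, so m(3) = 6.
  α_2 = 4: Horner steps 9 → 9 → 3, so m(4) = 3.
  α_3 = 8: Horner steps 9 → 6 → 2, so m(8) = 2.
  α_4 = 7: Horner steps 9 → 10 → 11, so m(7) = 11.
  α_5 = 9: Horner steps 9 → 2 → 11, so m(9) = 11.
Codeword c = [6, 3, 2, 11, 11] ∈ F_13^5.


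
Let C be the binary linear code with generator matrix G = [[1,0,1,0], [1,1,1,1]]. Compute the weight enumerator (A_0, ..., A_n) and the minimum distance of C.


Weight distribution: A_0 = 1, A_2 = 2, A_4 = 1. Minimum distance d = 2.

Enumerate all 2^2 = 4 messages m ∈ F_2^2.
For each, compute codeword c = mG in F_2^4, then tally its weight.
  m = 00 → c = 0000, weight = 0.
  m = 10 → c = 1010, weight = 2.
  m = 01 → c = 1111, weight = 4.
  m = 11 → c = 0101, weight = 2.
Tally weights:
  weight 0: 1 codewords.
  weight 2: 2 codewords.
  weight 4: 1 codewords.
Minimum distance d = smallest w > 0 with A_w > 0 = 2.
Sanity: Σ A_w = 4 = 2^2 = 4 ✓.


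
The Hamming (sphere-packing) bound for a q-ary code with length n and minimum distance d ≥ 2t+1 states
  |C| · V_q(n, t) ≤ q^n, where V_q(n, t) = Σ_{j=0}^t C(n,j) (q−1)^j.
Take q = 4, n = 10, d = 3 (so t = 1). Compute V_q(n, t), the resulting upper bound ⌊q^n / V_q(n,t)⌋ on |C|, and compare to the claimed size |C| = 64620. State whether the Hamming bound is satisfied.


V_q(n, t) = 31, q^n = 1048576, Hamming bound = 33825, |C| = 64620 > bound (violated).

Step 1: Compute V_q(n, t) = Σ_{j=0}^1 C(n, j) (q−1)^j.
  j = 0: C(10,0)·(3)^0 = 1·1 = 1.
  j = 1: C(10,1)·(3)^1 = 10·3 = 30.
  V_q(n, t) = 1 + 30 = 31.
Step 2: q^n = 4^10 = 1048576.
Step 3: Hamming bound ⌊q^n / V_q(n,t)⌋ = ⌊1048576/31⌋ = 33825.
Step 4: Compare |C| = 64620 to 33825: violated.
The claimed |C| lies above the Hamming bound, so no 4-ary code of length 10 with d ≥ 3 can have 64620 codewords.


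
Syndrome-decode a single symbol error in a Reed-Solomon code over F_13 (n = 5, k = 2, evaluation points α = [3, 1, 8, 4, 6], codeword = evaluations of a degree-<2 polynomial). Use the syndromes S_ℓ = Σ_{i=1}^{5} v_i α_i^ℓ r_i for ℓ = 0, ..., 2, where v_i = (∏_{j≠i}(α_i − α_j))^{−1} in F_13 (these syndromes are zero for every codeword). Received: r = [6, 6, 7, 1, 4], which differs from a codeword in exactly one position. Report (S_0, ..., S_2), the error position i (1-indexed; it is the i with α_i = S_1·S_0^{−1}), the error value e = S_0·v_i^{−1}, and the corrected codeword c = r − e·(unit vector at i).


S = (8, 8, 8), error at position 2, error magnitude e = 3, c = [6, 3, 7, 1, 4].

Step 1: column multipliers v_i = (∏_{j≠i}(α_i − α_j))^{−1} mod 13.
  i = 1 (α = 3): (3−1)(3−8)(3−4)(3−6) = 2·(−5)·(−1)·(−3) = −30 ≡ 9, so v_1 = 9^{−1} = 3 (mod 13).
  i = 2 (α = 1): (1−3)(1−8)(1−4)(1−6) = (−2)·(−7)·(−3)·(−5) = 210 ≡ 2, so v_2 = 2^{−1} = 7 (mod 13).
  i = 3 (α = 8): (8−3)(8−1)(8−4)(8−6) = 5·7·4·2 = 280 ≡ 7, so v_3 = 7^{−1} = 2 (mod 13).
  i = 4 (α = 4): (4−3)(4−1)(4−8)(4−6) = 1·3·(−4)·(−2) = 24 ≡ 11, so v_4 = 11^{−1} = 6 (mod 13).
  i = 5 (α = 6): (6−3)(6−1)(6−8)(6−4) = 3·5·(−2)·2 = −60 ≡ 5, so v_5 = 5^{−1} = 8 (mod 13).
  v = [3, 7, 2, 6, 8].
Step 2: syndromes of r = [6, 6, 7, 1, 4] (all sums mod 13).
  S_0 = Σ v_i r_i = 3·6 + 7·6 + 2·7 + 6·1 + 8·4 = 112 ≡ 8.
  S_1 = Σ v_i α_i r_i = 3·3·6 + 7·1·6 + 2·8·7 + 6·4·1 + 8·6·4 = 424 ≡ 8.
  α_i^2 mod 13 = [9, 1, 12, 3, 10].
  S_2 = Σ v_i α_i^2 r_i = 3·9·6 + 7·1·6 + 2·12·7 + 6·3·1 + 8·10·4 = 710 ≡ 8.
  S = (8, 8, 8) ≠ 0, so r is not a codeword (an error is present).
Step 3: locate the error. For a single error e at position i, S_ℓ = v_i·e·α_i^ℓ, so α_err = S_1/S_0.
  S_0^{−1} = 8^{−1} = 5 (mod 13), so α_err = 8·5 = 40 ≡ 1 = α_2. Error position i = 2.
  Consistency check: S_2/S_1 = 8·5 = 40 ≡ 1 = α_err ✓ (single-error assumption holds).
Step 4: error magnitude e = S_0/v_2 = S_0·∏_{j≠2}(α_2 − α_j) = 8·2 = 16 ≡ 3 (mod 13).
Step 5: correct position 2: c_2 = r_2 − e = 6 − 3 ≡ 3 (mod 13). Hence c = [6, 3, 7, 1, 4].
  Check: interpolating c through the α_i gives m(x) = 8 + 8·x (degree < 2) with m(α_i) = c_i for every i, so c is indeed a codeword.


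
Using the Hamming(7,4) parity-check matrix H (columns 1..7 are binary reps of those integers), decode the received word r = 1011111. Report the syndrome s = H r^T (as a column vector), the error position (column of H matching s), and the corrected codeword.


s = (0, 1, 0)^T, error position = 2, corrected codeword c = 1111111

Compute s = H r^T mod 2 one row at a time:
  s_1 = 1 + 1 + 1 + 1 = 4 ≡ 0 (mod 2).
  s_2 = 0 + 1 + 1 + 1 = 3 ≡ 1 (mod 2).
  s_3 = 1 + 1 + 1 + 1 = 4 ≡ 0 (mod 2).
s = (0, 1, 0)^T — this equals column 2 of H (binary 010), so error is at position 2.
Correct: flip bit 2 of r = 1011111 to get c = 1111111.


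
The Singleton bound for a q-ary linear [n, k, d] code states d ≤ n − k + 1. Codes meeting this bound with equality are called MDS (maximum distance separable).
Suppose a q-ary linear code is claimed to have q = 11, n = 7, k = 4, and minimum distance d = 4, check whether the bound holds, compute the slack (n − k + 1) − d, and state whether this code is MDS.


Singleton RHS = n − k + 1 = 4, slack = 0, bound satisfied, MDS.

Singleton bound: d ≤ n − k + 1.
Here n = 7, k = 4, so n − k + 1 = 4.
Given d = 4, check d ≤ 4: YES.
Slack = (n − k + 1) − d = 0.
The code is MDS (slack = 0).
Description: the claimed parameters are [7, 4, 4]_11; such a code would be MDS (meets Singleton bound).


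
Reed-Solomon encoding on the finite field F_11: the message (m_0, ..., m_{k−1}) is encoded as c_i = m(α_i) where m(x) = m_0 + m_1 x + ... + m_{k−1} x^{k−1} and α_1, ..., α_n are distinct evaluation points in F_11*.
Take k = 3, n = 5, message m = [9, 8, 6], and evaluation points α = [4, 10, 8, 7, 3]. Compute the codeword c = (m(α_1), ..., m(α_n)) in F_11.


c = [5, 7, 6, 7, 10]

Message polynomial: m(x) = 9 + 8·x + 6·x^2 (mod 11).
For each evaluation point α_i, compute m(α_i) mod 11:
  α_1 = 4: Horner steps 6 → 10 → 5, so m(4) = 5.
  α_2 = 10: Horner steps 6 → 2 → 7, so m(10) = 7.
  α_3 = 8: Horner steps 6 → 1 → 6, so m(8) = 6.
  α_4 = 7: Horner steps 6 → 6 → 7, so m(7) = 7.
  α_5 = 3: Horner steps 6 → 4 → 10, so m(3) = 10.
Codeword c = [5, 7, 6, 7, 10] ∈ F_11^5.


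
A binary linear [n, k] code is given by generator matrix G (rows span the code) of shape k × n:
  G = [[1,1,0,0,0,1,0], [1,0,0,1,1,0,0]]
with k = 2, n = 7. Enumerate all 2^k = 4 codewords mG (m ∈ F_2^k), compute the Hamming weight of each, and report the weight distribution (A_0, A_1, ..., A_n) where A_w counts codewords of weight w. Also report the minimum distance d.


Weight distribution: A_0 = 1, A_3 = 2, A_4 = 1. Minimum distance d = 3.

Enumerate all 2^2 = 4 messages m ∈ F_2^2.
For each, compute codeword c = mG in F_2^7, then tally its weight.
  m = 00 → c = 0000000, weight = 0.
  m = 10 → c = 1100010, weight = 3.
  m = 01 → c = 1001100, weight = 3.
  m = 11 → c = 0101110, weight = 4.
Tally weights:
  weight 0: 1 codewords.
  weight 3: 2 codewords.
  weight 4: 1 codewords.
Minimum distance d = smallest w > 0 with A_w > 0 = 3.
Sanity: Σ A_w = 4 = 2^2 = 4 ✓.


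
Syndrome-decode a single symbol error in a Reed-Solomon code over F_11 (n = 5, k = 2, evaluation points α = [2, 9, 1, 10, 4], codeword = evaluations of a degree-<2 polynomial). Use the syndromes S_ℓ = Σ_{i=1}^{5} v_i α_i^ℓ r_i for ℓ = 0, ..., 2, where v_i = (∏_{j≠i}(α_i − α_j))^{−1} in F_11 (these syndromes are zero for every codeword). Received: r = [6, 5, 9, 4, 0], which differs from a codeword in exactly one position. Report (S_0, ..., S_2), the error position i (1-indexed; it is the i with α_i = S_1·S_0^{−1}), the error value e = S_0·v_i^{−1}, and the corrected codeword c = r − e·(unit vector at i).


S = (7, 8, 6), error at position 2, error magnitude e = 9, c = [6, 7, 9, 4, 0].

Step 1: column multipliers v_i = (∏_{j≠i}(α_i − α_j))^{−1} mod 11.
  i = 1 (α = 2): (2−9)(2−1)(2−10)(2−4) = (−7)·1·(−8)·(−2) = −112 ≡ 9, so v_1 = 9^{−1} = 5 (mod 11).
  i = 2 (α = 9): (9−2)(9−1)(9−10)(9−4) = 7·8·(−1)·5 = −280 ≡ 6, so v_2 = 6^{−1} = 2 (mod 11).
  i = 3 (α = 1): (1−2)(1−9)(1−10)(1−4) = (−1)·(−8)·(−9)·(−3) = 216 ≡ 7, so v_3 = 7^{−1} = 8 (mod 11).
  i = 4 (α = 10): (10−2)(10−9)(10−1)(10−4) = 8·1·9·6 = 432 ≡ 3, so v_4 = 3^{−1} = 4 (mod 11).
  i = 5 (α = 4): (4−2)(4−9)(4−1)(4−10) = 2·(−5)·3·(−6) = 180 ≡ 4, so v_5 = 4^{−1} = 3 (mod 11).
  v = [5, 2, 8, 4, 3].
Step 2: syndromes of r = [6, 5, 9, 4, 0] (all sums mod 11).
  S_0 = Σ v_i r_i = 5·6 + 2·5 + 8·9 + 4·4 + 3·0 = 128 ≡ 7.
  S_1 = Σ v_i α_i r_i = 5·2·6 + 2·9·5 + 8·1·9 + 4·10·4 + 3·4·0 = 382 ≡ 8.
  α_i^2 mod 11 = [4, 4, 1, 1, 5].
  S_2 = Σ v_i α_i^2 r_i = 5·4·6 + 2·4·5 + 8·1·9 + 4·1·4 + 3·5·0 = 248 ≡ 6.
  S = (7, 8, 6) ≠ 0, so r is not a codeword (an error is present).
Step 3: locate the error. For a single error e at position i, S_ℓ = v_i·e·α_i^ℓ, so α_err = S_1/S_0.
  S_0^{−1} = 7^{−1} = 8 (mod 11), so α_err = 8·8 = 64 ≡ 9 = α_2. Error position i = 2.
  Consistency check: S_2/S_1 = 6·7 = 42 ≡ 9 = α_err ✓ (single-error assumption holds).
Step 4: error magnitude e = S_0/v_2 = S_0·∏_{j≠2}(α_2 − α_j) = 7·6 = 42 ≡ 9 (mod 11).
Step 5: correct position 2: c_2 = r_2 − e = 5 − 9 ≡ 7 (mod 11). Hence c = [6, 7, 9, 4, 0].
  Check: interpolating c through the α_i gives m(x) = 1 + 8·x (degree < 2) with m(α_i) = c_i for every i, so c is indeed a codeword.


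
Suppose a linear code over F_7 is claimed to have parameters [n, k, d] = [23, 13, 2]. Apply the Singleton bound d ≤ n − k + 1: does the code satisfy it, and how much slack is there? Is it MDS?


Singleton RHS = n − k + 1 = 11, slack = 9, bound satisfied, not MDS.

Singleton bound: d ≤ n − k + 1.
Here n = 23, k = 13, so n − k + 1 = 11.
Given d = 2, check d ≤ 11: YES.
Slack = (n − k + 1) − d = 9.
The code is NOT MDS (slack = 9 > 0).
Description: the claimed parameters are [23, 13, 2]_7; such a code would be non-MDS.


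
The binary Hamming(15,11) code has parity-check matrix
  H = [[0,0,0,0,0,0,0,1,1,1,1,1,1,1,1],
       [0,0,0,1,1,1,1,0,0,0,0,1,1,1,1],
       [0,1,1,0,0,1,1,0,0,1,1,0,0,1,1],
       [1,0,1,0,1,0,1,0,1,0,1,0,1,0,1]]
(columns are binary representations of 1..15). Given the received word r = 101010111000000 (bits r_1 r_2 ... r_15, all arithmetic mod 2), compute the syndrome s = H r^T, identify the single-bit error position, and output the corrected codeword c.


s = (0, 0, 0, 1)^T, error position = 1, corrected codeword c = 001010111000000

Compute s = H r^T mod 2 one row at a time:
  s_1 = 1 + 1 + 0 + 0 + 0 + 0 + 0 + 0 = 2 ≡ 0 (mod 2).
  s_2 = 0 + 1 + 0 + 1 + 0 + 0 + 0 + 0 = 2 ≡ 0 (mod 2).
  s_3 = 0 + 1 + 0 + 1 + 0 + 0 + 0 + 0 = 2 ≡ 0 (mod 2).
  s_4 = 1 + 1 + 1 + 1 + 1 + 0 + 0 + 0 = 5 ≡ 1 (mod 2).
s = (0, 0, 0, 1)^T — this equals column 1 of H (binary 0001), so error is at position 1.
Correct: flip bit 1 of r = 101010111000000 to get c = 001010111000000.


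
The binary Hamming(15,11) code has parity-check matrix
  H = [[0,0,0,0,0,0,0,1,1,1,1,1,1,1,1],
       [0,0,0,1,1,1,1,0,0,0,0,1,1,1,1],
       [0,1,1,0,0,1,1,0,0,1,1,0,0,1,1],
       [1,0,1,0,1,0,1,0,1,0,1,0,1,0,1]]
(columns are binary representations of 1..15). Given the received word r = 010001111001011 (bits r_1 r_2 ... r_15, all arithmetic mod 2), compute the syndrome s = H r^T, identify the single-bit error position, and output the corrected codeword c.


s = (1, 1, 1, 1)^T, error position = 15, corrected codeword c = 010001111001010

Compute s = H r^T mod 2 one row at a time:
  s_1 = 1 + 1 + 0 + 0 + 1 + 0 + 1 + 1 = 5 ≡ 1 (mod 2).
  s_2 = 0 + 0 + 1 + 1 + 1 + 0 + 1 + 1 = 5 ≡ 1 (mod 2).
  s_3 = 1 + 0 + 1 + 1 + 0 + 0 + 1 + 1 = 5 ≡ 1 (mod 2).
  s_4 = 0 + 0 + 0 + 1 + 1 + 0 + 0 + 1 = 3 ≡ 1 (mod 2).
s = (1, 1, 1, 1)^T — this equals column 15 of H (binary 1111), so error is at position 15.
Correct: flip bit 15 of r = 010001111001011 to get c = 010001111001010.


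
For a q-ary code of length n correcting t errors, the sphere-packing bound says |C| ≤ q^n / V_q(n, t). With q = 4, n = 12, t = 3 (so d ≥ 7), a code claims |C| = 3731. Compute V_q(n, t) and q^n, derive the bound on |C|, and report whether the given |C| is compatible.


V_q(n, t) = 6571, q^n = 16777216, Hamming bound = 2553, |C| = 3731 > bound (violated).

Step 1: Compute V_q(n, t) = Σ_{j=0}^3 C(n, j) (q−1)^j.
  j = 0: C(12,0)·(3)^0 = 1·1 = 1.
  j = 1: C(12,1)·(3)^1 = 12·3 = 36.
  j = 2: C(12,2)·(3)^2 = 66·9 = 594.
  j = 3: C(12,3)·(3)^3 = 220·27 = 5940.
  V_q(n, t) = 1 + 36 + 594 + 5940 = 6571.
Step 2: q^n = 4^12 = 16777216.
Step 3: Hamming bound ⌊q^n / V_q(n,t)⌋ = ⌊16777216/6571⌋ = 2553.
Step 4: Compare |C| = 3731 to 2553: violated.
The claimed |C| lies above the Hamming bound, so no 4-ary code of length 12 with d ≥ 7 can have 3731 codewords.


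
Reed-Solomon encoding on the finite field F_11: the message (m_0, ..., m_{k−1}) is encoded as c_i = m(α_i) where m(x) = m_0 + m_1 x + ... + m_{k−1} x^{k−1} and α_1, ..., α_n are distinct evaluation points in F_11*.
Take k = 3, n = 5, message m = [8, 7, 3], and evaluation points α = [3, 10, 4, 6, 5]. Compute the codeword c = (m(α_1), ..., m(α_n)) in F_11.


c = [1, 4, 7, 4, 8]

Message polynomial: m(x) = 8 + 7·x + 3·x^2 (mod 11).
For each evaluation point α_i, compute m(α_i) mod 11:
  α_1 = 3: Horner steps 3 → 5 → 1, so m(3) = 1.
  α_2 = 10: Horner steps 3 → 4 → 4, so m(10) = 4.
  α_3 = 4: Horner steps 3 → 8 → 7, so m(4) = 7.
  α_4 = 6: Horner steps 3 → 3 → 4, so m(6) = 4.
  α_5 = 5: Horner steps 3 → 0 → 8, so m(5) = 8.
Codeword c = [1, 4, 7, 4, 8] ∈ F_11^5.


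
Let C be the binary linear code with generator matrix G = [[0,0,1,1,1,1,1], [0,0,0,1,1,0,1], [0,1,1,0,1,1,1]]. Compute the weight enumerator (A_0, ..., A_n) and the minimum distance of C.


Weight distribution: A_0 = 1, A_2 = 2, A_3 = 2, A_4 = 1, A_5 = 2. Minimum distance d = 2.

Enumerate all 2^3 = 8 messages m ∈ F_2^3.
For each, compute codeword c = mG in F_2^7, then tally its weight.
  m = 000 → c = 0000000, weight = 0.
  m = 100 → c = 0011111, weight = 5.
  m = 010 → c = 0001101, weight = 3.
  m = 110 → c = 0010010, weight = 2.
  m = 001 → c = 0110111, weight = 5.
  m = 101 → c = 0101000, weight = 2.
  m = 011 → c = 0111010, weight = 4.
  m = 111 → c = 0100101, weight = 3.
Tally weights:
  weight 0: 1 codewords.
  weight 2: 2 codewords.
  weight 3: 2 codewords.
  weight 4: 1 codewords.
  weight 5: 2 codewords.
Minimum distance d = smallest w > 0 with A_w > 0 = 2.
Sanity: Σ A_w = 8 = 2^3 = 8 ✓.


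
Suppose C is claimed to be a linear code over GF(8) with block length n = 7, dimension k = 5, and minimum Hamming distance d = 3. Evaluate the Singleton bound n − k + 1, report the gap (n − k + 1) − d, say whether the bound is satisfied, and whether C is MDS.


Singleton RHS = n − k + 1 = 3, slack = 0, bound satisfied, MDS.

Singleton bound: d ≤ n − k + 1.
Here n = 7, k = 5, so n − k + 1 = 3.
Given d = 3, check d ≤ 3: YES.
Slack = (n − k + 1) − d = 0.
The code is MDS (slack = 0).
Description: the claimed parameters are [7, 5, 3]_8; such a code would be MDS (meets Singleton bound).


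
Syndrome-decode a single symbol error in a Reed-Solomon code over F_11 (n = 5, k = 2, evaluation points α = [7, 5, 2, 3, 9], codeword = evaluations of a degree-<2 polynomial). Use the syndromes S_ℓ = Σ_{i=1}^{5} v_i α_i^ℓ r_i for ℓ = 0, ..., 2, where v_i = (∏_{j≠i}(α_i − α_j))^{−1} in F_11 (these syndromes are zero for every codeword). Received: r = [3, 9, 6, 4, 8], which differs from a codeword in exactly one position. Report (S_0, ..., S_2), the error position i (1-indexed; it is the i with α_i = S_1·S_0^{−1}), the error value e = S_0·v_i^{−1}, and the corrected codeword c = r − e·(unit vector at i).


S = (9, 7, 3), error at position 3, error magnitude e = 10, c = [3, 9, 7, 4, 8].

Step 1: column multipliers v_i = (∏_{j≠i}(α_i − α_j))^{−1} mod 11.
  i = 1 (α = 7): (7−5)(7−2)(7−3)(7−9) = 2·5·4·(−2) = −80 ≡ 8, so v_1 = 8^{−1} = 7 (mod 11).
  i = 2 (α = 5): (5−7)(5−2)(5−3)(5−9) = (−2)·3·2·(−4) = 48 ≡ 4, so v_2 = 4^{−1} = 3 (mod 11).
  i = 3 (α = 2): (2−7)(2−5)(2−3)(2−9) = (−5)·(−3)·(−1)·(−7) = 105 ≡ 6, so v_3 = 6^{−1} = 2 (mod 11).
  i = 4 (α = 3): (3−7)(3−5)(3−2)(3−9) = (−4)·(−2)·1·(−6) = −48 ≡ 7, so v_4 = 7^{−1} = 8 (mod 11).
  i = 5 (α = 9): (9−7)(9−5)(9−2)(9−3) = 2·4·7·6 = 336 ≡ 6, so v_5 = 6^{−1} = 2 (mod 11).
  v = [7, 3, 2, 8, 2].
Step 2: syndromes of r = [3, 9, 6, 4, 8] (all sums mod 11).
  S_0 = Σ v_i r_i = 7·3 + 3·9 + 2·6 + 8·4 + 2·8 = 108 ≡ 9.
  S_1 = Σ v_i α_i r_i = 7·7·3 + 3·5·9 + 2·2·6 + 8·3·4 + 2·9·8 = 546 ≡ 7.
  α_i^2 mod 11 = [5, 3, 4, 9, 4].
  S_2 = Σ v_i α_i^2 r_i = 7·5·3 + 3·3·9 + 2·4·6 + 8·9·4 + 2·4·8 = 586 ≡ 3.
  S = (9, 7, 3) ≠ 0, so r is not a codeword (an error is present).
Step 3: locate the error. For a single error e at position i, S_ℓ = v_i·e·α_i^ℓ, so α_err = S_1/S_0.
  S_0^{−1} = 9^{−1} = 5 (mod 11), so α_err = 7·5 = 35 ≡ 2 = α_3. Error position i = 3.
  Consistency check: S_2/S_1 = 3·8 = 24 ≡ 2 = α_err ✓ (single-error assumption holds).
Step 4: error magnitude e = S_0/v_3 = S_0·∏_{j≠3}(α_3 − α_j) = 9·6 = 54 ≡ 10 (mod 11).
Step 5: correct position 3: c_3 = r_3 − e = 6 − 10 ≡ 7 (mod 11). Hence c = [3, 9, 7, 4, 8].
  Check: interpolating c through the α_i gives m(x) = 2 + 8·x (degree < 2) with m(α_i) = c_i for every i, so c is indeed a codeword.


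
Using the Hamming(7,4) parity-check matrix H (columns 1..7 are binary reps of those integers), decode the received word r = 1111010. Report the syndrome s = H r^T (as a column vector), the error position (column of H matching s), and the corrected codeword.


s = (0, 1, 0)^T, error position = 2, corrected codeword c = 1011010

Compute s = H r^T mod 2 one row at a time:
  s_1 = 1 + 0 + 1 + 0 = 2 ≡ 0 (mod 2).
  s_2 = 1 + 1 + 1 + 0 = 3 ≡ 1 (mod 2).
  s_3 = 1 + 1 + 0 + 0 = 2 ≡ 0 (mod 2).
s = (0, 1, 0)^T — this equals column 2 of H (binary 010), so error is at position 2.
Correct: flip bit 2 of r = 1111010 to get c = 1011010.


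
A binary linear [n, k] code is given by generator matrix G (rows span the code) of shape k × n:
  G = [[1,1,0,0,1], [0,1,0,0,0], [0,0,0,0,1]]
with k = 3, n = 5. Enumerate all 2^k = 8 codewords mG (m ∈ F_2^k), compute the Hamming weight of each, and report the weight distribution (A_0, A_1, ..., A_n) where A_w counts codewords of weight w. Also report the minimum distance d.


Weight distribution: A_0 = 1, A_1 = 3, A_2 = 3, A_3 = 1. Minimum distance d = 1.

Enumerate all 2^3 = 8 messages m ∈ F_2^3.
For each, compute codeword c = mG in F_2^5, then tally its weight.
  m = 000 → c = 00000, weight = 0.
  m = 100 → c = 11001, weight = 3.
  m = 010 → c = 01000, weight = 1.
  m = 110 → c = 10001, weight = 2.
  m = 001 → c = 00001, weight = 1.
  m = 101 → c = 11000, weight = 2.
  m = 011 → c = 01001, weight = 2.
  m = 111 → c = 10000, weight = 1.
Tally weights:
  weight 0: 1 codewords.
  weight 1: 3 codewords.
  weight 2: 3 codewords.
  weight 3: 1 codewords.
Minimum distance d = smallest w > 0 with A_w > 0 = 1.
Sanity: Σ A_w = 8 = 2^3 = 8 ✓.


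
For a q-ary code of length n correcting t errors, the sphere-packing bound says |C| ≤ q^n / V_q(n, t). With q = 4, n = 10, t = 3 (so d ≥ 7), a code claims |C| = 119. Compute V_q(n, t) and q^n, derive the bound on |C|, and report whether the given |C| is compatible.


V_q(n, t) = 3676, q^n = 1048576, Hamming bound = 285, |C| = 119 ≤ bound (satisfied).

Step 1: Compute V_q(n, t) = Σ_{j=0}^3 C(n, j) (q−1)^j.
  j = 0: C(10,0)·(3)^0 = 1·1 = 1.
  j = 1: C(10,1)·(3)^1 = 10·3 = 30.
  j = 2: C(10,2)·(3)^2 = 45·9 = 405.
  j = 3: C(10,3)·(3)^3 = 120·27 = 3240.
  V_q(n, t) = 1 + 30 + 405 + 3240 = 3676.
Step 2: q^n = 4^10 = 1048576.
Step 3: Hamming bound ⌊q^n / V_q(n,t)⌋ = ⌊1048576/3676⌋ = 285.
Step 4: Compare |C| = 119 to 285: satisfied.
The claimed |C| lies below the Hamming bound.


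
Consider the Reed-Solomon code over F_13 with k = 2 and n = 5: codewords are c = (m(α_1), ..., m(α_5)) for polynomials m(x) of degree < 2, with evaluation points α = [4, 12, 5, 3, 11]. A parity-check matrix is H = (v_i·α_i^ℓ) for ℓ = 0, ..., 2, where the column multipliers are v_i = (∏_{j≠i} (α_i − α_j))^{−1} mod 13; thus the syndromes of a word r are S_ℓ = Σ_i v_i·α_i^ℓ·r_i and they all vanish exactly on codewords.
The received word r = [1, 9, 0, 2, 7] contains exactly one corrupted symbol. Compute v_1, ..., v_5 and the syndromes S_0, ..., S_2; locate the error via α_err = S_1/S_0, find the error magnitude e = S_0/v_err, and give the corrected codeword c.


S = (12, 1, 12), error at position 2, error magnitude e = 3, c = [1, 6, 0, 2, 7].

Step 1: column multipliers v_i = (∏_{j≠i}(α_i − α_j))^{−1} mod 13.
  i = 1 (α = 4): (4−12)(4−5)(4−3)(4−11) = (−8)·(−1)·1·(−7) = −56 ≡ 9, so v_1 = 9^{−1} = 3 (mod 13).
  i = 2 (α = 12): (12−4)(12−5)(12−3)(12−11) = 8·7·9·1 = 504 ≡ 10, so v_2 = 10^{−1} = 4 (mod 13).
  i = 3 (α = 5): (5−4)(5−12)(5−3)(5−11) = 1·(−7)·2·(−6) = 84 ≡ 6, so v_3 = 6^{−1} = 11 (mod 13).
  i = 4 (α = 3): (3−4)(3−12)(3−5)(3−11) = (−1)·(−9)·(−2)·(−8) = 144 ≡ 1, so v_4 = 1^{−1} = 1 (mod 13).
  i = 5 (α = 11): (11−4)(11−12)(11−5)(11−3) = 7·(−1)·6·8 = −336 ≡ 2, so v_5 = 2^{−1} = 7 (mod 13).
  v = [3, 4, 11, 1, 7].
Step 2: syndromes of r = [1, 9, 0, 2, 7] (all sums mod 13).
  S_0 = Σ v_i r_i = 3·1 + 4·9 + 11·0 + 1·2 + 7·7 = 90 ≡ 12.
  S_1 = Σ v_i α_i r_i = 3·4·1 + 4·12·9 + 11·5·0 + 1·3·2 + 7·11·7 = 989 ≡ 1.
  α_i^2 mod 13 = [3, 1, 12, 9, 4].
  S_2 = Σ v_i α_i^2 r_i = 3·3·1 + 4·1·9 + 11·12·0 + 1·9·2 + 7·4·7 = 259 ≡ 12.
  S = (12, 1, 12) ≠ 0, so r is not a codeword (an error is present).
Step 3: locate the error. For a single error e at position i, S_ℓ = v_i·e·α_i^ℓ, so α_err = S_1/S_0.
  S_0^{−1} = 12^{−1} = 12 (mod 13), so α_err = 1·12 = 12 ≡ 12 = α_2. Error position i = 2.
  Consistency check: S_2/S_1 = 12·1 = 12 ≡ 12 = α_err ✓ (single-error assumption holds).
Step 4: error magnitude e = S_0/v_2 = S_0·∏_{j≠2}(α_2 − α_j) = 12·10 = 120 ≡ 3 (mod 13).
Step 5: correct position 2: c_2 = r_2 − e = 9 − 3 ≡ 6 (mod 13). Hence c = [1, 6, 0, 2, 7].
  Check: interpolating c through the α_i gives m(x) = 5 + 12·x (degree < 2) with m(α_i) = c_i for every i, so c is indeed a codeword.


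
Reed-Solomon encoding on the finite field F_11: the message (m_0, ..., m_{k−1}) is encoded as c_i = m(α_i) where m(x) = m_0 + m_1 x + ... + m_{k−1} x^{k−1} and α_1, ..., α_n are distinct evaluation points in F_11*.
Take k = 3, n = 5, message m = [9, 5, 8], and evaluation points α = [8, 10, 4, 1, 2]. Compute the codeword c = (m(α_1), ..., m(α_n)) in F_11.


c = [0, 1, 3, 0, 7]

Message polynomial: m(x) = 9 + 5·x + 8·x^2 (mod 11).
For each evaluation point α_i, compute m(α_i) mod 11:
  α_1 = 8: Horner steps 8 → 3 → 0, so m(8) = 0.
  α_2 = 10: Horner steps 8 → 8 → 1, so m(10) = 1.
  α_3 = 4: Horner steps 8 → 4 → 3, so m(4) = 3.
  α_4 = 1: Horner steps 8 → 2 → 0, so m(1) = 0.
  α_5 = 2: Horner steps 8 → 10 → 7, so m(2) = 7.
Codeword c = [0, 1, 3, 0, 7] ∈ F_11^5.


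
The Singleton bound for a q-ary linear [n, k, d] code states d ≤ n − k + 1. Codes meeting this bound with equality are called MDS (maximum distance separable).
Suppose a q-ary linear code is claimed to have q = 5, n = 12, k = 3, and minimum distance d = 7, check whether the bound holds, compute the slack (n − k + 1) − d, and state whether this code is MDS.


Singleton RHS = n − k + 1 = 10, slack = 3, bound satisfied, not MDS.

Singleton bound: d ≤ n − k + 1.
Here n = 12, k = 3, so n − k + 1 = 10.
Given d = 7, check d ≤ 10: YES.
Slack = (n − k + 1) − d = 3.
The code is NOT MDS (slack = 3 > 0).
Description: the claimed parameters are [12, 3, 7]_5; such a code would be non-MDS.


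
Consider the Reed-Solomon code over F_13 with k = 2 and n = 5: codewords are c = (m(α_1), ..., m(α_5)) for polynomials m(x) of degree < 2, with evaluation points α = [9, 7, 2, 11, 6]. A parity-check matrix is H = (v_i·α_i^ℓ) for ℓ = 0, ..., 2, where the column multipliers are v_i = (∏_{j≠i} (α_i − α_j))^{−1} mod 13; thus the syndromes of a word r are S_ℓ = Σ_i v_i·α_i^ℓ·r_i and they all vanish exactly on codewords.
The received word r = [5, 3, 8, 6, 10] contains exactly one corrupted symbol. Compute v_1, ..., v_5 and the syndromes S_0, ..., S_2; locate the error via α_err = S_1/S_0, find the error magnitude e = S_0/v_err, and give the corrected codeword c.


S = (12, 6, 3), error at position 2, error magnitude e = 12, c = [5, 4, 8, 6, 10].

Step 1: column multipliers v_i = (∏_{j≠i}(α_i − α_j))^{−1} mod 13.
  i = 1 (α = 9): (9−7)(9−2)(9−11)(9−6) = 2·7·(−2)·3 = −84 ≡ 7, so v_1 = 7^{−1} = 2 (mod 13).
  i = 2 (α = 7): (7−9)(7−2)(7−11)(7−6) = (−2)·5·(−4)·1 = 40 ≡ 1, so v_2 = 1^{−1} = 1 (mod 13).
  i = 3 (α = 2): (2−9)(2−7)(2−11)(2−6) = (−7)·(−5)·(−9)·(−4) = 1260 ≡ 12, so v_3 = 12^{−1} = 12 (mod 13).
  i = 4 (α = 11): (11−9)(11−7)(11−2)(11−6) = 2·4·9·5 = 360 ≡ 9, so v_4 = 9^{−1} = 3 (mod 13).
  i = 5 (α = 6): (6−9)(6−7)(6−2)(6−11) = (−3)·(−1)·4·(−5) = −60 ≡ 5, so v_5 = 5^{−1} = 8 (mod 13).
  v = [2, 1, 12, 3, 8].
Step 2: syndromes of r = [5, 3, 8, 6, 10] (all sums mod 13).
  S_0 = Σ v_i r_i = 2·5 + 1·3 + 12·8 + 3·6 + 8·10 = 207 ≡ 12.
  S_1 = Σ v_i α_i r_i = 2·9·5 + 1·7·3 + 12·2·8 + 3·11·6 + 8·6·10 = 981 ≡ 6.
  α_i^2 mod 13 = [3, 10, 4, 4, 10].
  S_2 = Σ v_i α_i^2 r_i = 2·3·5 + 1·10·3 + 12·4·8 + 3·4·6 + 8·10·10 = 1316 ≡ 3.
  S = (12, 6, 3) ≠ 0, so r is not a codeword (an error is present).
Step 3: locate the error. For a single error e at position i, S_ℓ = v_i·e·α_i^ℓ, so α_err = S_1/S_0.
  S_0^{−1} = 12^{−1} = 12 (mod 13), so α_err = 6·12 = 72 ≡ 7 = α_2. Error position i = 2.
  Consistency check: S_2/S_1 = 3·11 = 33 ≡ 7 = α_err ✓ (single-error assumption holds).
Step 4: error magnitude e = S_0/v_2 = S_0·∏_{j≠2}(α_2 − α_j) = 12·1 = 12 ≡ 12 (mod 13).
Step 5: correct position 2: c_2 = r_2 − e = 3 − 12 ≡ 4 (mod 13). Hence c = [5, 4, 8, 6, 10].
  Check: interpolating c through the α_i gives m(x) = 7 + 7·x (degree < 2) with m(α_i) = c_i for every i, so c is indeed a codeword.


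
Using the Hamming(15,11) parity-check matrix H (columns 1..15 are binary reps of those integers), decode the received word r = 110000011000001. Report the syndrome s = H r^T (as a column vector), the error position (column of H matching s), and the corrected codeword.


s = (1, 1, 0, 1)^T, error position = 13, corrected codeword c = 110000011000101

Compute s = H r^T mod 2 one row at a time:
  s_1 = 1 + 1 + 0 + 0 + 0 + 0 + 0 + 1 = 3 ≡ 1 (mod 2).
  s_2 = 0 + 0 + 0 + 0 + 0 + 0 + 0 + 1 = 1 ≡ 1 (mod 2).
  s_3 = 1 + 0 + 0 + 0 + 0 + 0 + 0 + 1 = 2 ≡ 0 (mod 2).
  s_4 = 1 + 0 + 0 + 0 + 1 + 0 + 0 + 1 = 3 ≡ 1 (mod 2).
s = (1, 1, 0, 1)^T — this equals column 13 of H (binary 1101), so error is at position 13.
Correct: flip bit 13 of r = 110000011000001 to get c = 110000011000101.


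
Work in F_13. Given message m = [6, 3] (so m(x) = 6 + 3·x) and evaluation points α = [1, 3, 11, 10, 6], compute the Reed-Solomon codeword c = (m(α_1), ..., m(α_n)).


c = [9, 2, 0, 10, 11]

Message polynomial: m(x) = 6 + 3·x (mod 13).
For each evaluation point α_i, compute m(α_i) mod 13:
  α_1 = 1: Horner steps 3 → 9, so m(1) = 9.
  α_2 = 3: Horner steps 3 → 2, so m(3) = 2.
  α_3 = 11: Horner steps 3 → 0, so m(11) = 0.
  α_4 = 10: Horner steps 3 → 10, so m(10) = 10.
  α_5 = 6: Horner steps 3 → 11, so m(6) = 11.
Codeword c = [9, 2, 0, 10, 11] ∈ F_13^5.


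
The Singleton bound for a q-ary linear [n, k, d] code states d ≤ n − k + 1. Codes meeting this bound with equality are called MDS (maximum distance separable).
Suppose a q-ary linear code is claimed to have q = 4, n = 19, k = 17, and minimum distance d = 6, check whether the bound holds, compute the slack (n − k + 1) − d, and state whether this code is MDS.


Singleton RHS = n − k + 1 = 3, slack = -3, bound violated (no such code; not MDS).

Singleton bound: d ≤ n − k + 1.
Here n = 19, k = 17, so n − k + 1 = 3.
Given d = 6, check d ≤ 3: NO.
Slack = (n − k + 1) − d = -3.
The slack is negative: d = 6 exceeds n − k + 1 = 3 by 3, so the Singleton bound is violated and no linear [19, 17, 6]_4 code can exist. In particular it is not MDS (MDS requires d = n − k + 1 exactly).
Description: the claimed parameters are [19, 17, 6]_4; such a code would be impossible (violates the Singleton bound).


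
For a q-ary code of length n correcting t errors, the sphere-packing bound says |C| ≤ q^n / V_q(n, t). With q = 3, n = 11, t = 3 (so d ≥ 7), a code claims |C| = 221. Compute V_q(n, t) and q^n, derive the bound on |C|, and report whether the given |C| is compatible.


V_q(n, t) = 1563, q^n = 177147, Hamming bound = 113, |C| = 221 > bound (violated).

Step 1: Compute V_q(n, t) = Σ_{j=0}^3 C(n, j) (q−1)^j.
  j = 0: C(11,0)·(2)^0 = 1·1 = 1.
  j = 1: C(11,1)·(2)^1 = 11·2 = 22.
  j = 2: C(11,2)·(2)^2 = 55·4 = 220.
  j = 3: C(11,3)·(2)^3 = 165·8 = 1320.
  V_q(n, t) = 1 + 22 + 220 + 1320 = 1563.
Step 2: q^n = 3^11 = 177147.
Step 3: Hamming bound ⌊q^n / V_q(n,t)⌋ = ⌊177147/1563⌋ = 113.
Step 4: Compare |C| = 221 to 113: violated.
The claimed |C| lies above the Hamming bound, so no 3-ary code of length 11 with d ≥ 7 can have 221 codewords.


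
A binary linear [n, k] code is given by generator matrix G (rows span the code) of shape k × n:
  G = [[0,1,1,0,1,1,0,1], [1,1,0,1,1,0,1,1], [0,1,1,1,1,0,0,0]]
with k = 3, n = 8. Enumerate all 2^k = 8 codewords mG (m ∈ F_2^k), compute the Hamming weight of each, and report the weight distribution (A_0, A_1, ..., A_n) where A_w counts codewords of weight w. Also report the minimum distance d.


Weight distribution: A_0 = 1, A_3 = 1, A_4 = 2, A_5 = 3, A_6 = 1. Minimum distance d = 3.

Enumerate all 2^3 = 8 messages m ∈ F_2^3.
For each, compute codeword c = mG in F_2^8, then tally its weight.
  m = 000 → c = 00000000, weight = 0.
  m = 100 → c = 01101101, weight = 5.
  m = 010 → c = 11011011, weight = 6.
  m = 110 → c = 10110110, weight = 5.
  m = 001 → c = 01111000, weight = 4.
  m = 101 → c = 00010101, weight = 3.
  m = 011 → c = 10100011, weight = 4.
  m = 111 → c = 11001110, weight = 5.
Tally weights:
  weight 0: 1 codewords.
  weight 3: 1 codewords.
  weight 4: 2 codewords.
  weight 5: 3 codewords.
  weight 6: 1 codewords.
Minimum distance d = smallest w > 0 with A_w > 0 = 3.
Sanity: Σ A_w = 8 = 2^3 = 8 ✓.


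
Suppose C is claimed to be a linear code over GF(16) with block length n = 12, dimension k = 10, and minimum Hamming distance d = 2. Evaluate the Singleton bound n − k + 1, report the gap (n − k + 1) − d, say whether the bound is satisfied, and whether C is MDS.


Singleton RHS = n − k + 1 = 3, slack = 1, bound satisfied, not MDS.

Singleton bound: d ≤ n − k + 1.
Here n = 12, k = 10, so n − k + 1 = 3.
Given d = 2, check d ≤ 3: YES.
Slack = (n − k + 1) − d = 1.
The code is NOT MDS (slack = 1 > 0).
Description: the claimed parameters are [12, 10, 2]_16; such a code would be non-MDS.


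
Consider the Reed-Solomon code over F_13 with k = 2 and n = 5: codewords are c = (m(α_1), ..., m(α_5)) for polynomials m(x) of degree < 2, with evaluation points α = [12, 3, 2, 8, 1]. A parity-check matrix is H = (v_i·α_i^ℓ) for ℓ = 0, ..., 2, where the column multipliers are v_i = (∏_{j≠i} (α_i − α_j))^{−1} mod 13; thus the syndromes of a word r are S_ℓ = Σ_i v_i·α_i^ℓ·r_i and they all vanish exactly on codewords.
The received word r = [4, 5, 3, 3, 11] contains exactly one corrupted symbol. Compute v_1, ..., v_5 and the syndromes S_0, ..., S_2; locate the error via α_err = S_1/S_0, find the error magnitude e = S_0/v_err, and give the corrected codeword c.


S = (12, 11, 9), error at position 3, error magnitude e = 8, c = [4, 5, 8, 3, 11].

Step 1: column multipliers v_i = (∏_{j≠i}(α_i − α_j))^{−1} mod 13.
  i = 1 (α = 12): (12−3)(12−2)(12−8)(12−1) = 9·10·4·11 = 3960 ≡ 8, so v_1 = 8^{−1} = 5 (mod 13).
  i = 2 (α = 3): (3−12)(3−2)(3−8)(3−1) = (−9)·1·(−5)·2 = 90 ≡ 12, so v_2 = 12^{−1} = 12 (mod 13).
  i = 3 (α = 2): (2−12)(2−3)(2−8)(2−1) = (−10)·(−1)·(−6)·1 = −60 ≡ 5, so v_3 = 5^{−1} = 8 (mod 13).
  i = 4 (α = 8): (8−12)(8−3)(8−2)(8−1) = (−4)·5·6·7 = −840 ≡ 5, so v_4 = 5^{−1} = 8 (mod 13).
  i = 5 (α = 1): (1−12)(1−3)(1−2)(1−8) = (−11)·(−2)·(−1)·(−7) = 154 ≡ 11, so v_5 = 11^{−1} = 6 (mod 13).
  v = [5, 12, 8, 8, 6].
Step 2: syndromes of r = [4, 5, 3, 3, 11] (all sums mod 13).
  S_0 = Σ v_i r_i = 5·4 + 12·5 + 8·3 + 8·3 + 6·11 = 194 ≡ 12.
  S_1 = Σ v_i α_i r_i = 5·12·4 + 12·3·5 + 8·2·3 + 8·8·3 + 6·1·11 = 726 ≡ 11.
  α_i^2 mod 13 = [1, 9, 4, 12, 1].
  S_2 = Σ v_i α_i^2 r_i = 5·1·4 + 12·9·5 + 8·4·3 + 8·12·3 + 6·1·11 = 1010 ≡ 9.
  S = (12, 11, 9) ≠ 0, so r is not a codeword (an error is present).
Step 3: locate the error. For a single error e at position i, S_ℓ = v_i·e·α_i^ℓ, so α_err = S_1/S_0.
  S_0^{−1} = 12^{−1} = 12 (mod 13), so α_err = 11·12 = 132 ≡ 2 = α_3. Error position i = 3.
  Consistency check: S_2/S_1 = 9·6 = 54 ≡ 2 = α_err ✓ (single-error assumption holds).
Step 4: error magnitude e = S_0/v_3 = S_0·∏_{j≠3}(α_3 − α_j) = 12·5 = 60 ≡ 8 (mod 13).
Step 5: correct position 3: c_3 = r_3 − e = 3 − 8 ≡ 8 (mod 13). Hence c = [4, 5, 8, 3, 11].
  Check: interpolating c through the α_i gives m(x) = 1 + 10·x (degree < 2) with m(α_i) = c_i for every i, so c is indeed a codeword.
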